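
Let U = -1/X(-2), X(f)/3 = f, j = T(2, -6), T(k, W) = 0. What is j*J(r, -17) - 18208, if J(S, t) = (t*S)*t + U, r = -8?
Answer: -18208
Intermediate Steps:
j = 0
X(f) = 3*f
U = ⅙ (U = -1/(3*(-2)) = -1/(-6) = -1*(-⅙) = ⅙ ≈ 0.16667)
J(S, t) = ⅙ + S*t² (J(S, t) = (t*S)*t + ⅙ = (S*t)*t + ⅙ = S*t² + ⅙ = ⅙ + S*t²)
j*J(r, -17) - 18208 = 0*(⅙ - 8*(-17)²) - 18208 = 0*(⅙ - 8*289) - 18208 = 0*(⅙ - 2312) - 18208 = 0*(-13871/6) - 18208 = 0 - 18208 = -18208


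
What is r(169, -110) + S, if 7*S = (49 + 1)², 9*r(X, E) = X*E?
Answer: -107630/63 ≈ -1708.4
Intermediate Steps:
r(X, E) = E*X/9 (r(X, E) = (X*E)/9 = (E*X)/9 = E*X/9)
S = 2500/7 (S = (49 + 1)²/7 = (⅐)*50² = (⅐)*2500 = 2500/7 ≈ 357.14)
r(169, -110) + S = (⅑)*(-110)*169 + 2500/7 = -18590/9 + 2500/7 = -107630/63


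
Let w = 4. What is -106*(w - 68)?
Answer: 6784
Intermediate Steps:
-106*(w - 68) = -106*(4 - 68) = -106*(-64) = 6784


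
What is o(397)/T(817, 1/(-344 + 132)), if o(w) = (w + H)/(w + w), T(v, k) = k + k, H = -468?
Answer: 3763/397 ≈ 9.4786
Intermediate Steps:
T(v, k) = 2*k
o(w) = (-468 + w)/(2*w) (o(w) = (w - 468)/(w + w) = (-468 + w)/((2*w)) = (-468 + w)*(1/(2*w)) = (-468 + w)/(2*w))
o(397)/T(817, 1/(-344 + 132)) = ((½)*(-468 + 397)/397)/((2/(-344 + 132))) = ((½)*(1/397)*(-71))/((2/(-212))) = -71/(794*(2*(-1/212))) = -71/(794*(-1/106)) = -71/794*(-106) = 3763/397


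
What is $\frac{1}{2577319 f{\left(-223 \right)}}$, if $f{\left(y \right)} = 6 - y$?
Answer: $\frac{1}{590206051} \approx 1.6943 \cdot 10^{-9}$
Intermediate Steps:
$\frac{1}{2577319 f{\left(-223 \right)}} = \frac{1}{2577319 \left(6 - -223\right)} = \frac{1}{2577319 \left(6 + 223\right)} = \frac{1}{2577319 \cdot 229} = \frac{1}{2577319} \cdot \frac{1}{229} = \frac{1}{590206051}$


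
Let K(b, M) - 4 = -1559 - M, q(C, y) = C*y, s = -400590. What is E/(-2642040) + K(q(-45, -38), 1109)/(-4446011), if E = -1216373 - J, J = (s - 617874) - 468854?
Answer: -26613023463/261034197832 ≈ -0.10195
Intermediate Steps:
K(b, M) = -1555 - M (K(b, M) = 4 + (-1559 - M) = -1555 - M)
J = -1487318 (J = (-400590 - 617874) - 468854 = -1018464 - 468854 = -1487318)
E = 270945 (E = -1216373 - 1*(-1487318) = -1216373 + 1487318 = 270945)
E/(-2642040) + K(q(-45, -38), 1109)/(-4446011) = 270945/(-2642040) + (-1555 - 1*1109)/(-4446011) = 270945*(-1/2642040) + (-1555 - 1109)*(-1/4446011) = -6021/58712 - 2664*(-1/4446011) = -6021/58712 + 2664/4446011 = -26613023463/261034197832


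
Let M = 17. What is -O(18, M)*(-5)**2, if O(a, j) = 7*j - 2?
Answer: -2925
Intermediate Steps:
O(a, j) = -2 + 7*j
-O(18, M)*(-5)**2 = -(-2 + 7*17)*(-5)**2 = -(-2 + 119)*25 = -1*117*25 = -117*25 = -2925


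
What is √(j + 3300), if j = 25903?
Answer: √29203 ≈ 170.89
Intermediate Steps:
√(j + 3300) = √(25903 + 3300) = √29203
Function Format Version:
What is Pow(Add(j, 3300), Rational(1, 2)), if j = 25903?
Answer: Pow(29203, Rational(1, 2)) ≈ 170.89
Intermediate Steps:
Pow(Add(j, 3300), Rational(1, 2)) = Pow(Add(25903, 3300), Rational(1, 2)) = Pow(29203, Rational(1, 2))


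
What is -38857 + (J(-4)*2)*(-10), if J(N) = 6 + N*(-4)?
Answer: -39297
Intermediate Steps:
J(N) = 6 - 4*N
-38857 + (J(-4)*2)*(-10) = -38857 + ((6 - 4*(-4))*2)*(-10) = -38857 + ((6 + 16)*2)*(-10) = -38857 + (22*2)*(-10) = -38857 + 44*(-10) = -38857 - 440 = -39297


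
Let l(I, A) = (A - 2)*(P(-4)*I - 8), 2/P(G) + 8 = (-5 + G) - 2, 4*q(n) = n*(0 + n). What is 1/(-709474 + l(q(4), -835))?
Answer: -19/13346086 ≈ -1.4236e-6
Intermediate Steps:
q(n) = n²/4 (q(n) = (n*(0 + n))/4 = (n*n)/4 = n²/4)
P(G) = 2/(-15 + G) (P(G) = 2/(-8 + ((-5 + G) - 2)) = 2/(-8 + (-7 + G)) = 2/(-15 + G))
l(I, A) = (-8 - 2*I/19)*(-2 + A) (l(I, A) = (A - 2)*((2/(-15 - 4))*I - 8) = (-2 + A)*((2/(-19))*I - 8) = (-2 + A)*((2*(-1/19))*I - 8) = (-2 + A)*(-2*I/19 - 8) = (-2 + A)*(-8 - 2*I/19) = (-8 - 2*I/19)*(-2 + A))
1/(-709474 + l(q(4), -835)) = 1/(-709474 + (16 - 8*(-835) + 4*((¼)*4²)/19 - 2/19*(-835)*(¼)*4²)) = 1/(-709474 + (16 + 6680 + 4*((¼)*16)/19 - 2/19*(-835)*(¼)*16)) = 1/(-709474 + (16 + 6680 + (4/19)*4 - 2/19*(-835)*4)) = 1/(-709474 + (16 + 6680 + 16/19 + 6680/19)) = 1/(-709474 + 133920/19) = 1/(-13346086/19) = -19/13346086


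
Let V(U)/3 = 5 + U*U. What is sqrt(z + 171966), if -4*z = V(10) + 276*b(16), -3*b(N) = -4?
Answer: sqrt(687181)/2 ≈ 414.48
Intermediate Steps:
b(N) = 4/3 (b(N) = -1/3*(-4) = 4/3)
V(U) = 15 + 3*U**2 (V(U) = 3*(5 + U*U) = 3*(5 + U**2) = 15 + 3*U**2)
z = -683/4 (z = -((15 + 3*10**2) + 276*(4/3))/4 = -((15 + 3*100) + 368)/4 = -((15 + 300) + 368)/4 = -(315 + 368)/4 = -1/4*683 = -683/4 ≈ -170.75)
sqrt(z + 171966) = sqrt(-683/4 + 171966) = sqrt(687181/4) = sqrt(687181)/2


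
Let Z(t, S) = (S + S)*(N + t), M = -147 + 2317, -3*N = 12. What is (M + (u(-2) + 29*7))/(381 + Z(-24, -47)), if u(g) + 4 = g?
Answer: 2367/3013 ≈ 0.78560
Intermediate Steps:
N = -4 (N = -⅓*12 = -4)
u(g) = -4 + g
M = 2170
Z(t, S) = 2*S*(-4 + t) (Z(t, S) = (S + S)*(-4 + t) = (2*S)*(-4 + t) = 2*S*(-4 + t))
(M + (u(-2) + 29*7))/(381 + Z(-24, -47)) = (2170 + ((-4 - 2) + 29*7))/(381 + 2*(-47)*(-4 - 24)) = (2170 + (-6 + 203))/(381 + 2*(-47)*(-28)) = (2170 + 197)/(381 + 2632) = 2367/3013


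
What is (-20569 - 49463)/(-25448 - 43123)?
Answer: 23344/22857 ≈ 1.0213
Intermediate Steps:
(-20569 - 49463)/(-25448 - 43123) = -70032/(-68571) = -70032*(-1/68571) = 23344/22857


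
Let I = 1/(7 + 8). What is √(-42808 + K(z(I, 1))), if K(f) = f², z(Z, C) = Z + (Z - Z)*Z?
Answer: I*√9631799/15 ≈ 206.9*I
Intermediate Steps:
I = 1/15 ≈ 0.066667
z(Z, C) = Z (z(Z, C) = Z + 0*Z = Z + 0 = Z)
√(-42808 + K(z(I, 1))) = √(-42808 + (1/15)²) = √(-42808 + 1/225) = √(-9631799/225) = I*√9631799/15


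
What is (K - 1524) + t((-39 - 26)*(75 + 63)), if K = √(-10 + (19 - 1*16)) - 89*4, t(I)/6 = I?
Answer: -55700 + I*√7 ≈ -55700.0 + 2.6458*I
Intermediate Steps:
t(I) = 6*I
K = -356 + I*√7 (K = √(-10 + (19 - 16)) - 356 = √(-10 + 3) - 356 = √(-7) - 356 = I*√7 - 356 = -356 + I*√7 ≈ -356.0 + 2.6458*I)
(K - 1524) + t((-39 - 26)*(75 + 63)) = ((-356 + I*√7) - 1524) + 6*((-39 - 26)*(75 + 63)) = (-1880 + I*√7) + 6*(-65*138) = (-1880 + I*√7) + 6*(-8970) = (-1880 + I*√7) - 53820 = -55700 + I*√7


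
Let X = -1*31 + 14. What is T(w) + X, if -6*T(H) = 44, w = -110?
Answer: -73/3 ≈ -24.333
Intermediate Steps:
T(H) = -22/3 (T(H) = -1/6*44 = -22/3)
X = -17 (X = -31 + 14 = -17)
T(w) + X = -22/3 - 17 = -73/3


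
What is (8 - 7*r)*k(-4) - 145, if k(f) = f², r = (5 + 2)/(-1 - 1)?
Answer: 375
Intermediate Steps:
r = -7/2 (r = 7/(-2) = 7*(-½) = -7/2 ≈ -3.5000)
(8 - 7*r)*k(-4) - 145 = (8 - 7*(-7/2))*(-4)² - 145 = (8 + 49/2)*16 - 145 = (65/2)*16 - 145 = 520 - 145 = 375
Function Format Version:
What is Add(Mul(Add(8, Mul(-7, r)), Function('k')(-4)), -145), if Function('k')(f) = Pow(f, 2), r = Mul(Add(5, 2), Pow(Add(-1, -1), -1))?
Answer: 375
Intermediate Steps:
r = Rational(-7, 2) (r = Mul(7, Pow(-2, -1)) = Mul(7, Rational(-1, 2)) = Rational(-7, 2) ≈ -3.5000)
Add(Mul(Add(8, Mul(-7, r)), Function('k')(-4)), -145) = Add(Mul(Add(8, Mul(-7, Rational(-7, 2))), Pow(-4, 2)), -145) = Add(Mul(Add(8, Rational(49, 2)), 16), -145) = Add(Mul(Rational(65, 2), 16), -145) = Add(520, -145) = 375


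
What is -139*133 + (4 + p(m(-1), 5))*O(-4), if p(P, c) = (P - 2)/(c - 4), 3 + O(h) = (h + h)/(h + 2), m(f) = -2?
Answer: -18487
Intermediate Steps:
O(h) = -3 + 2*h/(2 + h) (O(h) = -3 + (h + h)/(h + 2) = -3 + (2*h)/(2 + h) = -3 + 2*h/(2 + h))
p(P, c) = (-2 + P)/(-4 + c)
-139*133 + (4 + p(m(-1), 5))*O(-4) = -139*133 + (4 + (-2 - 2)/(-4 + 5))*((-6 - 1*(-4))/(2 - 4)) = -18487 + (4 - 4/1)*((-6 + 4)/(-2)) = -18487 + (4 + 1*(-4))*(-½*(-2)) = -18487 + (4 - 4)*1 = -18487 + 0*1 = -18487 + 0 = -18487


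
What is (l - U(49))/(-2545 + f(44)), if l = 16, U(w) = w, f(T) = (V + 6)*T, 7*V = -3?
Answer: 231/16099 ≈ 0.014349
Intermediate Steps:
V = -3/7 (V = (1/7)*(-3) = -3/7 ≈ -0.42857)
f(T) = 39*T/7 (f(T) = (-3/7 + 6)*T = 39*T/7)
(l - U(49))/(-2545 + f(44)) = (16 - 1*49)/(-2545 + (39/7)*44) = (16 - 49)/(-2545 + 1716/7) = -33/(-16099/7) = -33*(-7/16099) = 231/16099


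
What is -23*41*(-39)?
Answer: 36777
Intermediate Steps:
-23*41*(-39) = -943*(-39) = 36777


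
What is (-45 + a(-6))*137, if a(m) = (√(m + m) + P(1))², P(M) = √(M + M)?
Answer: -7535 + 548*I*√6 ≈ -7535.0 + 1342.3*I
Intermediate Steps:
P(M) = √2*√M (P(M) = √(2*M) = √2*√M)
a(m) = (√2 + √2*√m)² (a(m) = (√(m + m) + √2*√1)² = (√(2*m) + √2*1)² = (√2*√m + √2)² = (√2 + √2*√m)²)
(-45 + a(-6))*137 = (-45 + 2*(1 + √(-6))²)*137 = (-45 + 2*(1 + I*√6)²)*137 = -6165 + 274*(1 + I*√6)²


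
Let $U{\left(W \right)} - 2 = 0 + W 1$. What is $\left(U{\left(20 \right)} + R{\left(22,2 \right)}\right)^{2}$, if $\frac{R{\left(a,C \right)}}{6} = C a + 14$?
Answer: $136900$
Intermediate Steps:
$R{\left(a,C \right)} = 84 + 6 C a$ ($R{\left(a,C \right)} = 6 \left(C a + 14\right) = 6 \left(14 + C a\right) = 84 + 6 C a$)
$U{\left(W \right)} = 2 + W$ ($U{\left(W \right)} = 2 + \left(0 + W 1\right) = 2 + \left(0 + W\right) = 2 + W$)
$\left(U{\left(20 \right)} + R{\left(22,2 \right)}\right)^{2} = \left(\left(2 + 20\right) + \left(84 + 6 \cdot 2 \cdot 22\right)\right)^{2} = \left(22 + \left(84 + 264\right)\right)^{2} = \left(22 + 348\right)^{2} = 370^{2} = 136900$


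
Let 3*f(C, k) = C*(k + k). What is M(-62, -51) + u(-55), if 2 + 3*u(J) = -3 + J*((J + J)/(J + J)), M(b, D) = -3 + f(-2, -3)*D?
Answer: -227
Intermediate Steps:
f(C, k) = 2*C*k/3 (f(C, k) = (C*(k + k))/3 = (C*(2*k))/3 = (2*C*k)/3 = 2*C*k/3)
M(b, D) = -3 + 4*D (M(b, D) = -3 + ((2/3)*(-2)*(-3))*D = -3 + 4*D)
u(J) = -5/3 + J/3 (u(J) = -2/3 + (-3 + J*((J + J)/(J + J)))/3 = -2/3 + (-3 + J*((2*J)/((2*J))))/3 = -2/3 + (-3 + J*((2*J)*(1/(2*J))))/3 = -2/3 + (-3 + J*1)/3 = -2/3 + (-3 + J)/3 = -2/3 + (-1 + J/3) = -5/3 + J/3)
M(-62, -51) + u(-55) = (-3 + 4*(-51)) + (-5/3 + (1/3)*(-55)) = (-3 - 204) + (-5/3 - 55/3) = -207 - 20 = -227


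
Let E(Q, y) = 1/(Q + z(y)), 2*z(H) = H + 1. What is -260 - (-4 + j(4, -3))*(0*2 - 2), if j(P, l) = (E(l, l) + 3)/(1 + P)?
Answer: -2669/10 ≈ -266.90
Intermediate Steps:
z(H) = ½ + H/2 (z(H) = (H + 1)/2 = (1 + H)/2 = ½ + H/2)
E(Q, y) = 1/(½ + Q + y/2) (E(Q, y) = 1/(Q + (½ + y/2)) = 1/(½ + Q + y/2))
j(P, l) = (3 + 2/(1 + 3*l))/(1 + P) (j(P, l) = (2/(1 + l + 2*l) + 3)/(1 + P) = (2/(1 + 3*l) + 3)/(1 + P) = (3 + 2/(1 + 3*l))/(1 + P))
-260 - (-4 + j(4, -3))*(0*2 - 2) = -260 - (-4 + (5 + 9*(-3))/((1 + 4)*(1 + 3*(-3))))*(0*2 - 2) = -260 - (-4 + (5 - 27)/(5*(1 - 9)))*(0 - 2) = -260 - (-4 + (⅕)*(-22)/(-8))*(-2) = -260 - (-4 + (⅕)*(-⅛)*(-22))*(-2) = -260 - (-4 + 11/20)*(-2) = -260 - (-69)*(-2)/20 = -260 - 1*69/10 = -260 - 69/10 = -2669/10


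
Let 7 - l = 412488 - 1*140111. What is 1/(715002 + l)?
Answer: 1/442632 ≈ 2.2592e-6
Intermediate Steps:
l = -272370 (l = 7 - (412488 - 1*140111) = 7 - (412488 - 140111) = 7 - 1*272377 = 7 - 272377 = -272370)
1/(715002 + l) = 1/(715002 - 272370) = 1/442632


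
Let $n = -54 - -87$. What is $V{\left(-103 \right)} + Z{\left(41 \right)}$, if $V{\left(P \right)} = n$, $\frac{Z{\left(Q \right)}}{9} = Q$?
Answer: $402$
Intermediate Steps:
$Z{\left(Q \right)} = 9 Q$
$n = 33$ ($n = -54 + 87 = 33$)
$V{\left(P \right)} = 33$
$V{\left(-103 \right)} + Z{\left(41 \right)} = 33 + 9 \cdot 41 = 33 + 369 = 402$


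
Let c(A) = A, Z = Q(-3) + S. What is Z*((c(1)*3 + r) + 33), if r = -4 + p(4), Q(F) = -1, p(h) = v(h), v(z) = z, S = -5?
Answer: -216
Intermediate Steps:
p(h) = h
Z = -6 (Z = -1 - 5 = -6)
r = 0 (r = -4 + 4 = 0)
Z*((c(1)*3 + r) + 33) = -6*((1*3 + 0) + 33) = -6*((3 + 0) + 33) = -6*(3 + 33) = -6*36 = -216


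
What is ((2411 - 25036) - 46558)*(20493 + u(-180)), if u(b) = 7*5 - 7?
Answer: -1419704343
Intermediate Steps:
u(b) = 28 (u(b) = 35 - 7 = 28)
((2411 - 25036) - 46558)*(20493 + u(-180)) = ((2411 - 25036) - 46558)*(20493 + 28) = (-22625 - 46558)*20521 = -69183*20521 = -1419704343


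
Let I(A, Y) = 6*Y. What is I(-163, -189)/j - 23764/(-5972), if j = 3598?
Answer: 1405904/383701 ≈ 3.6641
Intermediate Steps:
I(-163, -189)/j - 23764/(-5972) = (6*(-189))/3598 - 23764/(-5972) = -1134*1/3598 - 23764*(-1/5972) = -81/257 + 5941/1493 = 1405904/383701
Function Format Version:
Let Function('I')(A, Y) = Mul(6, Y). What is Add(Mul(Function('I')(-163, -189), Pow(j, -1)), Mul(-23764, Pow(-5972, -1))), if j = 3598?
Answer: Rational(1405904, 383701) ≈ 3.6641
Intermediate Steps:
Add(Mul(Function('I')(-163, -189), Pow(j, -1)), Mul(-23764, Pow(-5972, -1))) = Add(Mul(Mul(6, -189), Pow(3598, -1)), Mul(-23764, Pow(-5972, -1))) = Add(Mul(-1134, Rational(1, 3598)), Mul(-23764, Rational(-1, 5972))) = Add(Rational(-81, 257), Rational(5941, 1493)) = Rational(1405904, 383701)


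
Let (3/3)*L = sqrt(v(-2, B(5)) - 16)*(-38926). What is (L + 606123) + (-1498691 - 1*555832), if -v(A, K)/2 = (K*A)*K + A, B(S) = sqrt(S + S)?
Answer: -1448400 - 77852*sqrt(7) ≈ -1.6544e+6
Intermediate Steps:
B(S) = sqrt(2)*sqrt(S) (B(S) = sqrt(2*S) = sqrt(2)*sqrt(S))
v(A, K) = -2*A - 2*A*K**2 (v(A, K) = -2*((K*A)*K + A) = -2*((A*K)*K + A) = -2*(A*K**2 + A) = -2*(A + A*K**2) = -2*A - 2*A*K**2)
L = -77852*sqrt(7) (L = sqrt(-2*(-2)*(1 + (sqrt(2)*sqrt(5))**2) - 16)*(-38926) = sqrt(-2*(-2)*(1 + (sqrt(10))**2) - 16)*(-38926) = sqrt(-2*(-2)*(1 + 10) - 16)*(-38926) = sqrt(-2*(-2)*11 - 16)*(-38926) = sqrt(44 - 16)*(-38926) = sqrt(28)*(-38926) = (2*sqrt(7))*(-38926) = -77852*sqrt(7) ≈ -2.0598e+5)
(L + 606123) + (-1498691 - 1*555832) = (-77852*sqrt(7) + 606123) + (-1498691 - 1*555832) = (606123 - 77852*sqrt(7)) + (-1498691 - 555832) = (606123 - 77852*sqrt(7)) - 2054523 = -1448400 - 77852*sqrt(7)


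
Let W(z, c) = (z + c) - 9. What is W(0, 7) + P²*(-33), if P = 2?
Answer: -134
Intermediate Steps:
W(z, c) = -9 + c + z (W(z, c) = (c + z) - 9 = -9 + c + z)
W(0, 7) + P²*(-33) = (-9 + 7 + 0) + 2²*(-33) = -2 + 4*(-33) = -2 - 132 = -134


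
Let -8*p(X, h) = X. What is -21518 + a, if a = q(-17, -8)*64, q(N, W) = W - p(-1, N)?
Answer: -22038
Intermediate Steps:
p(X, h) = -X/8
q(N, W) = -⅛ + W (q(N, W) = W - (-1)*(-1)/8 = W - 1*⅛ = W - ⅛ = -⅛ + W)
a = -520 (a = (-⅛ - 8)*64 = -65/8*64 = -520)
-21518 + a = -21518 - 520 = -22038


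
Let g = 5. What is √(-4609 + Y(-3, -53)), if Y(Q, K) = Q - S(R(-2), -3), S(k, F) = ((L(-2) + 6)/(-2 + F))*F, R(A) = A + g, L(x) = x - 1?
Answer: I*√115345/5 ≈ 67.925*I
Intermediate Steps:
L(x) = -1 + x
R(A) = 5 + A (R(A) = A + 5 = 5 + A)
S(k, F) = 3*F/(-2 + F) (S(k, F) = (((-1 - 2) + 6)/(-2 + F))*F = ((-3 + 6)/(-2 + F))*F = (3/(-2 + F))*F = 3*F/(-2 + F))
Y(Q, K) = -9/5 + Q (Y(Q, K) = Q - 3*(-3)/(-2 - 3) = Q - 3*(-3)/(-5) = Q - 3*(-3)*(-1)/5 = Q - 1*9/5 = Q - 9/5 = -9/5 + Q)
√(-4609 + Y(-3, -53)) = √(-4609 + (-9/5 - 3)) = √(-4609 - 24/5) = √(-23069/5) = I*√115345/5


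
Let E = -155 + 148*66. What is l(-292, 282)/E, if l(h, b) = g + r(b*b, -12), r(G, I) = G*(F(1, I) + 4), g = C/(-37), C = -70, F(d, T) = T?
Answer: -23539034/355681 ≈ -66.180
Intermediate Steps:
E = 9613 (E = -155 + 9768 = 9613)
g = 70/37 (g = -70/(-37) = -70*(-1/37) = 70/37 ≈ 1.8919)
r(G, I) = G*(4 + I) (r(G, I) = G*(I + 4) = G*(4 + I))
l(h, b) = 70/37 - 8*b² (l(h, b) = 70/37 + (b*b)*(4 - 12) = 70/37 + b²*(-8) = 70/37 - 8*b²)
l(-292, 282)/E = (70/37 - 8*282²)/9613 = (70/37 - 8*79524)*(1/9613) = (70/37 - 636192)*(1/9613) = -23539034/37*1/9613 = -23539034/355681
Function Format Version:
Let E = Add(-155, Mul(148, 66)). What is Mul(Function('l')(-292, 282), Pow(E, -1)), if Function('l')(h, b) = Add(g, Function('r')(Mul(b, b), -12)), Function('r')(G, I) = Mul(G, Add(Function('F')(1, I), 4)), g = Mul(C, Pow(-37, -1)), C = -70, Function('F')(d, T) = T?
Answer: Rational(-23539034, 355681) ≈ -66.180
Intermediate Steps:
E = 9613 (E = Add(-155, 9768) = 9613)
g = Rational(70, 37) (g = Mul(-70, Pow(-37, -1)) = Mul(-70, Rational(-1, 37)) = Rational(70, 37) ≈ 1.8919)
Function('r')(G, I) = Mul(G, Add(4, I)) (Function('r')(G, I) = Mul(G, Add(I, 4)) = Mul(G, Add(4, I)))
Function('l')(h, b) = Add(Rational(70, 37), Mul(-8, Pow(b, 2))) (Function('l')(h, b) = Add(Rational(70, 37), Mul(Mul(b, b), Add(4, -12))) = Add(Rational(70, 37), Mul(Pow(b, 2), -8)) = Add(Rational(70, 37), Mul(-8, Pow(b, 2))))
Mul(Function('l')(-292, 282), Pow(E, -1)) = Mul(Add(Rational(70, 37), Mul(-8, Pow(282, 2))), Pow(9613, -1)) = Mul(Add(Rational(70, 37), Mul(-8, 79524)), Rational(1, 9613)) = Mul(Add(Rational(70, 37), -636192), Rational(1, 9613)) = Mul(Rational(-23539034, 37), Rational(1, 9613)) = Rational(-23539034, 355681)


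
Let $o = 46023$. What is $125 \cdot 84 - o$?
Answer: $-35523$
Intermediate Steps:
$125 \cdot 84 - o = 125 \cdot 84 - 46023 = 10500 - 46023 = -35523$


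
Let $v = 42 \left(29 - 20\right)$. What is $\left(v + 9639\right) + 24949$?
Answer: $34966$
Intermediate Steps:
$v = 378$ ($v = 42 \cdot 9 = 378$)
$\left(v + 9639\right) + 24949 = \left(378 + 9639\right) + 24949 = 10017 + 24949 = 34966$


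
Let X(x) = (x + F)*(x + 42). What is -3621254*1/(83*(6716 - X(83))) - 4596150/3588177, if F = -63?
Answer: -2433670315193/209267266876 ≈ -11.629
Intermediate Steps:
X(x) = (-63 + x)*(42 + x) (X(x) = (x - 63)*(x + 42) = (-63 + x)*(42 + x))
-3621254*1/(83*(6716 - X(83))) - 4596150/3588177 = -3621254*1/(83*(6716 - (-2646 + 83**2 - 21*83))) - 4596150/3588177 = -3621254*1/(83*(6716 - (-2646 + 6889 - 1743))) - 4596150*1/3588177 = -3621254*1/(83*(6716 - 1*2500)) - 1532050/1196059 = -3621254*1/(83*(6716 - 2500)) - 1532050/1196059 = -3621254/(83*4216) - 1532050/1196059 = -3621254/349928 - 1532050/1196059 = -3621254*1/349928 - 1532050/1196059 = -1810627/174964 - 1532050/1196059 = -2433670315193/209267266876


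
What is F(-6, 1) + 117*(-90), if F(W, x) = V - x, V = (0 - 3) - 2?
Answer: -10536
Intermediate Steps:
V = -5 (V = -3 - 2 = -5)
F(W, x) = -5 - x
F(-6, 1) + 117*(-90) = (-5 - 1*1) + 117*(-90) = (-5 - 1) - 10530 = -6 - 10530 = -10536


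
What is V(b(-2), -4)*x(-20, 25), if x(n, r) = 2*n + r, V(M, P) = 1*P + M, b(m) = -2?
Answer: 90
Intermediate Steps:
V(M, P) = M + P (V(M, P) = P + M = M + P)
x(n, r) = r + 2*n
V(b(-2), -4)*x(-20, 25) = (-2 - 4)*(25 + 2*(-20)) = -6*(25 - 40) = -6*(-15) = 90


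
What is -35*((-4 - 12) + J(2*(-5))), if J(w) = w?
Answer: 910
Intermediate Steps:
-35*((-4 - 12) + J(2*(-5))) = -35*((-4 - 12) + 2*(-5)) = -35*(-16 - 10) = -35*(-26) = 910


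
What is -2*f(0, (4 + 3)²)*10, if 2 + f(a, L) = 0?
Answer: 40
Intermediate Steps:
f(a, L) = -2 (f(a, L) = -2 + 0 = -2)
-2*f(0, (4 + 3)²)*10 = -2*(-2)*10 = 4*10 = 40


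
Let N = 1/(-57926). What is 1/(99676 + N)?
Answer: 57926/5773831975 ≈ 1.0032e-5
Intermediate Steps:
N = -1/57926 ≈ -1.7263e-5
1/(99676 + N) = 1/(99676 - 1/57926) = 1/(5773831975/57926) = 57926/5773831975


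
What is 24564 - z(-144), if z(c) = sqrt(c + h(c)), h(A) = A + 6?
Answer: 24564 - I*sqrt(282) ≈ 24564.0 - 16.793*I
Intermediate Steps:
h(A) = 6 + A
z(c) = sqrt(6 + 2*c) (z(c) = sqrt(c + (6 + c)) = sqrt(6 + 2*c))
24564 - z(-144) = 24564 - sqrt(6 + 2*(-144)) = 24564 - sqrt(6 - 288) = 24564 - sqrt(-282) = 24564 - I*sqrt(282)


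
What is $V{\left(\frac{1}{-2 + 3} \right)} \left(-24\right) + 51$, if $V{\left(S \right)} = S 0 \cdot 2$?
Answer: $51$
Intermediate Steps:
$V{\left(S \right)} = 0$ ($V{\left(S \right)} = 0 \cdot 2 = 0$)
$V{\left(\frac{1}{-2 + 3} \right)} \left(-24\right) + 51 = 0 \left(-24\right) + 51 = 0 + 51 = 51$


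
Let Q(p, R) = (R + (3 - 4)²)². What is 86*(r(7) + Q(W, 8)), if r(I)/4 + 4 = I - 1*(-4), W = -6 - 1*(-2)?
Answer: 9374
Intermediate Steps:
W = -4 (W = -6 + 2 = -4)
Q(p, R) = (1 + R)² (Q(p, R) = (R + (-1)²)² = (R + 1)² = (1 + R)²)
r(I) = 4*I (r(I) = -16 + 4*(I - 1*(-4)) = -16 + 4*(I + 4) = -16 + 4*(4 + I) = -16 + (16 + 4*I) = 4*I)
86*(r(7) + Q(W, 8)) = 86*(4*7 + (1 + 8)²) = 86*(28 + 9²) = 86*(28 + 81) = 86*109 = 9374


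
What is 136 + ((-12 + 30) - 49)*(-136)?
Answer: 4352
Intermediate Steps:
136 + ((-12 + 30) - 49)*(-136) = 136 + (18 - 49)*(-136) = 136 - 31*(-136) = 136 + 4216 = 4352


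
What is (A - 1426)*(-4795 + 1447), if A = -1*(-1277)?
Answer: 498852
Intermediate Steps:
A = 1277
(A - 1426)*(-4795 + 1447) = (1277 - 1426)*(-4795 + 1447) = -149*(-3348) = 498852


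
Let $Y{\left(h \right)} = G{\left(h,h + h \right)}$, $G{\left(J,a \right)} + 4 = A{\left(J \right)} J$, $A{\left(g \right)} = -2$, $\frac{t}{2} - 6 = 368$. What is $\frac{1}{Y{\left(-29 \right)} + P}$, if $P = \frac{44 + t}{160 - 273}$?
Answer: $\frac{113}{5310} \approx 0.021281$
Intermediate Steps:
$t = 748$ ($t = 12 + 2 \cdot 368 = 12 + 736 = 748$)
$G{\left(J,a \right)} = -4 - 2 J$
$Y{\left(h \right)} = -4 - 2 h$
$P = - \frac{792}{113}$ ($P = \frac{44 + 748}{160 - 273} = \frac{792}{-113} = 792 \left(- \frac{1}{113}\right) = - \frac{792}{113} \approx -7.0089$)
$\frac{1}{Y{\left(-29 \right)} + P} = \frac{1}{\left(-4 - -58\right) - \frac{792}{113}} = \frac{1}{\left(-4 + 58\right) - \frac{792}{113}} = \frac{1}{54 - \frac{792}{113}} = \frac{1}{\frac{5310}{113}} = \frac{113}{5310}$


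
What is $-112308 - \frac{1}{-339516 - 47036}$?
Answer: $- \frac{43412882015}{386552} \approx -1.1231 \cdot 10^{5}$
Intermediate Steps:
$-112308 - \frac{1}{-339516 - 47036} = -112308 - \frac{1}{-386552} = -112308 - - \frac{1}{386552} = -112308 + \frac{1}{386552} = - \frac{43412882015}{386552}$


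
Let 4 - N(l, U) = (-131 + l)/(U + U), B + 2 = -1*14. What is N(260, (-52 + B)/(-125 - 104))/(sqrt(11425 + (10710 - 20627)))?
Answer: -28997*sqrt(377)/102544 ≈ -5.4905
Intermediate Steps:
B = -16 (B = -2 - 1*14 = -2 - 14 = -16)
N(l, U) = 4 - (-131 + l)/(2*U) (N(l, U) = 4 - (-131 + l)/(U + U) = 4 - (-131 + l)/(2*U))
N(260, (-52 + B)/(-125 - 104))/(sqrt(11425 + (10710 - 20627))) = ((131 - 1*260 + 8*((-52 - 16)/(-125 - 104)))/(2*(((-52 - 16)/(-125 - 104)))))/(sqrt(11425 + (10710 - 20627))) = ((131 - 260 + 8*(-68/(-229)))/(2*((-68/(-229)))))/(sqrt(11425 - 9917)) = ((131 - 260 + 8*(-68*(-1/229)))/(2*((-68*(-1/229)))))/(sqrt(1508)) = ((131 - 260 + 8*(68/229))/(2*(68/229)))/((2*sqrt(377))) = ((1/2)*(229/68)*(131 - 260 + 544/229))*(sqrt(377)/754) = ((1/2)*(229/68)*(-28997/229))*(sqrt(377)/754) = -28997*sqrt(377)/102544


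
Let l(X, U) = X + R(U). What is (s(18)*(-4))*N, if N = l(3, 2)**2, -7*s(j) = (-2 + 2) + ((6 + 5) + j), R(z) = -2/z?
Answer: 464/7 ≈ 66.286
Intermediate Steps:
s(j) = -11/7 - j/7 (s(j) = -((-2 + 2) + ((6 + 5) + j))/7 = -(0 + (11 + j))/7 = -(11 + j)/7 = -11/7 - j/7)
l(X, U) = X - 2/U
N = 4 (N = (3 - 2/2)**2 = (3 - 2*1/2)**2 = (3 - 1)**2 = 2**2 = 4)
(s(18)*(-4))*N = ((-11/7 - 1/7*18)*(-4))*4 = ((-11/7 - 18/7)*(-4))*4 = -29/7*(-4)*4 = (116/7)*4 = 464/7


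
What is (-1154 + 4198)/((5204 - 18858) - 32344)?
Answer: -1522/22999 ≈ -0.066177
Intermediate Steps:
(-1154 + 4198)/((5204 - 18858) - 32344) = 3044/(-13654 - 32344) = 3044/(-45998) = 3044*(-1/45998) = -1522/22999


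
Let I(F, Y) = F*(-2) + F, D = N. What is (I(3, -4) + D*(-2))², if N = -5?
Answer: 49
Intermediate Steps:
D = -5
I(F, Y) = -F (I(F, Y) = -2*F + F = -F)
(I(3, -4) + D*(-2))² = (-1*3 - 5*(-2))² = (-3 + 10)² = 7² = 49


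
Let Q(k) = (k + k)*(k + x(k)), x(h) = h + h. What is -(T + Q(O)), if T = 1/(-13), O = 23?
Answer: -41261/13 ≈ -3173.9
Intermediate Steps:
x(h) = 2*h
Q(k) = 6*k² (Q(k) = (k + k)*(k + 2*k) = (2*k)*(3*k) = 6*k²)
T = -1/13 ≈ -0.076923
-(T + Q(O)) = -(-1/13 + 6*23²) = -(-1/13 + 6*529) = -(-1/13 + 3174) = -1*41261/13 = -41261/13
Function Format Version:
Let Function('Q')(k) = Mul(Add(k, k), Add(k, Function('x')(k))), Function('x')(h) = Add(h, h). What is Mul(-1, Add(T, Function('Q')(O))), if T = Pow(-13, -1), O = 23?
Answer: Rational(-41261, 13) ≈ -3173.9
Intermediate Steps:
Function('x')(h) = Mul(2, h)
Function('Q')(k) = Mul(6, Pow(k, 2)) (Function('Q')(k) = Mul(Add(k, k), Add(k, Mul(2, k))) = Mul(Mul(2, k), Mul(3, k)) = Mul(6, Pow(k, 2)))
T = Rational(-1, 13) ≈ -0.076923
Mul(-1, Add(T, Function('Q')(O))) = Mul(-1, Add(Rational(-1, 13), Mul(6, Pow(23, 2)))) = Mul(-1, Add(Rational(-1, 13), Mul(6, 529))) = Mul(-1, Add(Rational(-1, 13), 3174)) = Mul(-1, Rational(41261, 13)) = Rational(-41261, 13)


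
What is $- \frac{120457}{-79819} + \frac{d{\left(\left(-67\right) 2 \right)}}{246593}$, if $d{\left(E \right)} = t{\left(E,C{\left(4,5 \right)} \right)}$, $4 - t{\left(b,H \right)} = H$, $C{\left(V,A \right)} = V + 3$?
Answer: $\frac{29703613544}{19682806667} \approx 1.5091$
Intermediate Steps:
$C{\left(V,A \right)} = 3 + V$
$t{\left(b,H \right)} = 4 - H$
$d{\left(E \right)} = -3$ ($d{\left(E \right)} = 4 - \left(3 + 4\right) = 4 - 7 = -3$)
$- \frac{120457}{-79819} + \frac{d{\left(\left(-67\right) 2 \right)}}{246593} = - \frac{120457}{-79819} - \frac{3}{246593} = \left(-120457\right) \left(- \frac{1}{79819}\right) - \frac{3}{246593} = \frac{120457}{79819} - \frac{3}{246593} = \frac{29703613544}{19682806667}$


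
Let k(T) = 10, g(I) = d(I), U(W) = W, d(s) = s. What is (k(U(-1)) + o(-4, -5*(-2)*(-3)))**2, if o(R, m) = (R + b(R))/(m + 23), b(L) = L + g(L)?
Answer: 6724/49 ≈ 137.22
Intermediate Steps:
g(I) = I
b(L) = 2*L (b(L) = L + L = 2*L)
o(R, m) = 3*R/(23 + m) (o(R, m) = (R + 2*R)/(m + 23) = (3*R)/(23 + m) = 3*R/(23 + m))
(k(U(-1)) + o(-4, -5*(-2)*(-3)))**2 = (10 + 3*(-4)/(23 - 5*(-2)*(-3)))**2 = (10 + 3*(-4)/(23 + 10*(-3)))**2 = (10 + 3*(-4)/(23 - 30))**2 = (10 + 3*(-4)/(-7))**2 = (10 + 3*(-4)*(-1/7))**2 = (10 + 12/7)**2 = (82/7)**2 = 6724/49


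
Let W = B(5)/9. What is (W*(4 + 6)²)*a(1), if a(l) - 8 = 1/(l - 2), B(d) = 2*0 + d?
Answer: 3500/9 ≈ 388.89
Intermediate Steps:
B(d) = d (B(d) = 0 + d = d)
a(l) = 8 + 1/(-2 + l) (a(l) = 8 + 1/(l - 2) = 8 + 1/(-2 + l))
W = 5/9 ≈ 0.55556
(W*(4 + 6)²)*a(1) = (5*(4 + 6)²/9)*((-15 + 8*1)/(-2 + 1)) = ((5/9)*10²)*((-15 + 8)/(-1)) = ((5/9)*100)*(-1*(-7)) = (500/9)*7 = 3500/9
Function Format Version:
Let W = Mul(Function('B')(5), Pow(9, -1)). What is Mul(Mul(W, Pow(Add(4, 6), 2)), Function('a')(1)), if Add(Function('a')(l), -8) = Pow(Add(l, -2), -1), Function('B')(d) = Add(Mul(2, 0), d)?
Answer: Rational(3500, 9) ≈ 388.89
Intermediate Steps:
Function('B')(d) = d (Function('B')(d) = Add(0, d) = d)
Function('a')(l) = Add(8, Pow(Add(-2, l), -1)) (Function('a')(l) = Add(8, Pow(Add(l, -2), -1)) = Add(8, Pow(Add(-2, l), -1)))
W = Rational(5, 9) (W = Mul(5, Pow(9, -1)) = Mul(5, Rational(1, 9)) = Rational(5, 9) ≈ 0.55556)
Mul(Mul(W, Pow(Add(4, 6), 2)), Function('a')(1)) = Mul(Mul(Rational(5, 9), Pow(Add(4, 6), 2)), Mul(Pow(Add(-2, 1), -1), Add(-15, Mul(8, 1)))) = Mul(Mul(Rational(5, 9), Pow(10, 2)), Mul(Pow(-1, -1), Add(-15, 8))) = Mul(Mul(Rational(5, 9), 100), Mul(-1, -7)) = Mul(Rational(500, 9), 7) = Rational(3500, 9)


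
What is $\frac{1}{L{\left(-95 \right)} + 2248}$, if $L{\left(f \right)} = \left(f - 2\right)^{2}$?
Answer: $\frac{1}{11657} \approx 8.5785 \cdot 10^{-5}$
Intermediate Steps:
$L{\left(f \right)} = \left(-2 + f\right)^{2}$
$\frac{1}{L{\left(-95 \right)} + 2248} = \frac{1}{\left(-2 - 95\right)^{2} + 2248} = \frac{1}{\left(-97\right)^{2} + 2248} = \frac{1}{9409 + 2248} = \frac{1}{11657}$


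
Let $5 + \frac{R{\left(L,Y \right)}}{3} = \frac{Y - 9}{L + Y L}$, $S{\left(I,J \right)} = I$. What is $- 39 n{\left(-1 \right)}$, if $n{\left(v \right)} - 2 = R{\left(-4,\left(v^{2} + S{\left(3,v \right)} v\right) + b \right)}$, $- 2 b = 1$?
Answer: $\frac{2925}{4} \approx 731.25$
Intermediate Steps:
$b = - \frac{1}{2}$ ($b = \left(- \frac{1}{2}\right) 1 = - \frac{1}{2} \approx -0.5$)
$R{\left(L,Y \right)} = -15 + \frac{3 \left(-9 + Y\right)}{L + L Y}$ ($R{\left(L,Y \right)} = -15 + 3 \frac{Y - 9}{L + Y L} = -15 + 3 \frac{-9 + Y}{L + L Y} = -15 + \frac{3 \left(-9 + Y\right)}{L + L Y}$)
$n{\left(v \right)} = 2 - \frac{3 \left(\frac{1}{2} + 21 v^{2} + 63 v\right)}{4 \left(\frac{1}{2} + v^{2} + 3 v\right)}$ ($n{\left(v \right)} = 2 + \frac{3 \left(-9 - \left(\frac{1}{2} - v^{2} - 3 v\right) - -20 - - 20 \left(\left(v^{2} + 3 v\right) - \frac{1}{2}\right)\right)}{\left(-4\right) \left(1 - \left(\frac{1}{2} - v^{2} - 3 v\right)\right)} = 2 + 3 \left(- \frac{1}{4}\right) \frac{1}{1 + \left(- \frac{1}{2} + v^{2} + 3 v\right)} \left(-9 + \left(- \frac{1}{2} + v^{2} + 3 v\right) + 20 - - 20 \left(- \frac{1}{2} + v^{2} + 3 v\right)\right) = 2 + 3 \left(- \frac{1}{4}\right) \frac{1}{\frac{1}{2} + v^{2} + 3 v} \left(-9 + \left(- \frac{1}{2} + v^{2} + 3 v\right) + 20 + \left(-10 + 20 v^{2} + 60 v\right)\right) = 2 + 3 \left(- \frac{1}{4}\right) \frac{1}{\frac{1}{2} + v^{2} + 3 v} \left(\frac{1}{2} + 21 v^{2} + 63 v\right) = 2 - \frac{3 \left(\frac{1}{2} + 21 v^{2} + 63 v\right)}{4 \left(\frac{1}{2} + v^{2} + 3 v\right)}$)
$- 39 n{\left(-1 \right)} = - 39 \frac{5 \left(1 - -66 - 22 \left(-1\right)^{2}\right)}{4 \left(1 + 2 \left(-1\right)^{2} + 6 \left(-1\right)\right)} = - 39 \frac{5 \left(1 + 66 - 22\right)}{4 \left(1 + 2 \cdot 1 - 6\right)} = - 39 \frac{5 \left(1 + 66 - 22\right)}{4 \left(1 + 2 - 6\right)} = - 39 \cdot \frac{5}{4} \frac{1}{-3} \cdot 45 = - 39 \cdot \frac{5}{4} \left(- \frac{1}{3}\right) 45 = \left(-39\right) \left(- \frac{75}{4}\right) = \frac{2925}{4}$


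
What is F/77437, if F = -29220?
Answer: -29220/77437 ≈ -0.37734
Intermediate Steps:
F/77437 = -29220/77437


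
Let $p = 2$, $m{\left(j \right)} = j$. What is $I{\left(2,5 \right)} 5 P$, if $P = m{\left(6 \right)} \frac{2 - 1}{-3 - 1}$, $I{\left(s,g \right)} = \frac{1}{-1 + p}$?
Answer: $- \frac{15}{2} \approx -7.5$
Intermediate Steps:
$I{\left(s,g \right)} = 1$ ($I{\left(s,g \right)} = \frac{1}{-1 + 2} = 1^{-1} = 1$)
$P = - \frac{3}{2}$ ($P = 6 \frac{2 - 1}{-3 - 1} = 6 \cdot 1 \frac{1}{-4} = 6 \cdot 1 \left(- \frac{1}{4}\right) = 6 \left(- \frac{1}{4}\right) = - \frac{3}{2} \approx -1.5$)
$I{\left(2,5 \right)} 5 P = 1 \cdot 5 \left(- \frac{3}{2}\right) = 5 \left(- \frac{3}{2}\right) = - \frac{15}{2}$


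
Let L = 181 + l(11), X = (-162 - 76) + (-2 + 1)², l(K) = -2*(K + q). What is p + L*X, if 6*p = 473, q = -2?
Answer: -231313/6 ≈ -38552.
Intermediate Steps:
l(K) = 4 - 2*K (l(K) = -2*(K - 2) = -2*(-2 + K) = 4 - 2*K)
p = 473/6 (p = (⅙)*473 = 473/6 ≈ 78.833)
X = -237 (X = -238 + (-1)² = -238 + 1 = -237)
L = 163 (L = 181 + (4 - 2*11) = 181 + (4 - 22) = 181 - 18 = 163)
p + L*X = 473/6 + 163*(-237) = 473/6 - 38631 = -231313/6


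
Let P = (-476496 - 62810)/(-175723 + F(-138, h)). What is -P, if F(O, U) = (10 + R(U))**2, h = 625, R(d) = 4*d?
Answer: 539306/6124377 ≈ 0.088059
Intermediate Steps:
F(O, U) = (10 + 4*U)**2
P = -539306/6124377 (P = (-476496 - 62810)/(-175723 + 4*(5 + 2*625)**2) = -539306/(-175723 + 4*(5 + 1250)**2) = -539306/(-175723 + 4*1255**2) = -539306/(-175723 + 4*1575025) = -539306/(-175723 + 6300100) = -539306/6124377 ≈ -0.088059)
-P = -1*(-539306/6124377) = 539306/6124377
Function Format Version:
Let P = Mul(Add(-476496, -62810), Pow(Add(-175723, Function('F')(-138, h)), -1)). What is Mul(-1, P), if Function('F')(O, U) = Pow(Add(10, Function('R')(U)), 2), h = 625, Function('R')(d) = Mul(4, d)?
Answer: Rational(539306, 6124377) ≈ 0.088059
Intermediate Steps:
Function('F')(O, U) = Pow(Add(10, Mul(4, U)), 2)
P = Rational(-539306, 6124377) (P = Mul(Add(-476496, -62810), Pow(Add(-175723, Mul(4, Pow(Add(5, Mul(2, 625)), 2))), -1)) = Mul(-539306, Pow(Add(-175723, Mul(4, Pow(Add(5, 1250), 2))), -1)) = Mul(-539306, Pow(Add(-175723, Mul(4, Pow(1255, 2))), -1)) = Mul(-539306, Pow(Add(-175723, Mul(4, 1575025)), -1)) = Mul(-539306, Pow(Add(-175723, 6300100), -1)) = Mul(-539306, Pow(6124377, -1)) = Mul(-539306, Rational(1, 6124377)) = Rational(-539306, 6124377) ≈ -0.088059)
Mul(-1, P) = Mul(-1, Rational(-539306, 6124377)) = Rational(539306, 6124377)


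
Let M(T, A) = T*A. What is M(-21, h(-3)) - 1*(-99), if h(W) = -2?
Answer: 141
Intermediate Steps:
M(T, A) = A*T
M(-21, h(-3)) - 1*(-99) = -2*(-21) - 1*(-99) = 42 + 99 = 141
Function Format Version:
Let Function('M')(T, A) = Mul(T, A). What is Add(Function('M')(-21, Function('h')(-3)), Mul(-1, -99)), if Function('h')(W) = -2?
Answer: 141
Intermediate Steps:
Function('M')(T, A) = Mul(A, T)
Add(Function('M')(-21, Function('h')(-3)), Mul(-1, -99)) = Add(Mul(-2, -21), Mul(-1, -99)) = Add(42, 99) = 141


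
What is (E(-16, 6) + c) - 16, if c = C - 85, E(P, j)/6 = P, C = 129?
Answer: -68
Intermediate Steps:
E(P, j) = 6*P
c = 44 (c = 129 - 85 = 44)
(E(-16, 6) + c) - 16 = (6*(-16) + 44) - 16 = (-96 + 44) - 16 = -52 - 16 = -68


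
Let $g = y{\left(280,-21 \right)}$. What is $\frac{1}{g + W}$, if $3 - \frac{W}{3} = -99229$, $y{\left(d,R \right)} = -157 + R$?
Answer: $\frac{1}{297518} \approx 3.3611 \cdot 10^{-6}$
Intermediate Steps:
$W = 297696$ ($W = 9 - -297687 = 9 + 297687 = 297696$)
$g = -178$ ($g = -157 - 21 = -178$)
$\frac{1}{g + W} = \frac{1}{-178 + 297696} = \frac{1}{297518}$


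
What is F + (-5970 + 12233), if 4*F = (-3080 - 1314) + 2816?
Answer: 11737/2 ≈ 5868.5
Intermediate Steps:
F = -789/2 (F = ((-3080 - 1314) + 2816)/4 = (-4394 + 2816)/4 = (¼)*(-1578) = -789/2 ≈ -394.50)
F + (-5970 + 12233) = -789/2 + (-5970 + 12233) = -789/2 + 6263 = 11737/2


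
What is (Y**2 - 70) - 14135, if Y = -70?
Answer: -9305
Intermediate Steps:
(Y**2 - 70) - 14135 = ((-70)**2 - 70) - 14135 = (4900 - 70) - 14135 = 4830 - 14135 = -9305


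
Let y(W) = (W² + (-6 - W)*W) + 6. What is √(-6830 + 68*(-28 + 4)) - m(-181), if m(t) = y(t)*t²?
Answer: -35775012 + I*√8462 ≈ -3.5775e+7 + 91.989*I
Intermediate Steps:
y(W) = 6 + W² + W*(-6 - W) (y(W) = (W² + W*(-6 - W)) + 6 = 6 + W² + W*(-6 - W))
m(t) = t²*(6 - 6*t) (m(t) = (6 - 6*t)*t² = t²*(6 - 6*t))
√(-6830 + 68*(-28 + 4)) - m(-181) = √(-6830 + 68*(-28 + 4)) - 6*(-181)²*(1 - 1*(-181)) = √(-6830 + 68*(-24)) - 6*32761*(1 + 181) = √(-6830 - 1632) - 6*32761*182 = √(-8462) - 1*35775012 = I*√8462 - 35775012 = -35775012 + I*√8462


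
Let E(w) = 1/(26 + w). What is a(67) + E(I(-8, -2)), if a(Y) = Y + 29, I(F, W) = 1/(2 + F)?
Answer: 14886/155 ≈ 96.039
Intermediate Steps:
a(Y) = 29 + Y
a(67) + E(I(-8, -2)) = (29 + 67) + 1/(26 + 1/(2 - 8)) = 96 + 1/(26 + 1/(-6)) = 96 + 1/(26 - 1/6) = 96 + 1/(155/6) = 96 + 6/155 = 14886/155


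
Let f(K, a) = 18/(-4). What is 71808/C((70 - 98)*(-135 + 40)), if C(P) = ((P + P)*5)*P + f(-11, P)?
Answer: 143616/141511991 ≈ 0.0010149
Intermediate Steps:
f(K, a) = -9/2 (f(K, a) = 18*(-¼) = -9/2)
C(P) = -9/2 + 10*P² (C(P) = ((P + P)*5)*P - 9/2 = ((2*P)*5)*P - 9/2 = (10*P)*P - 9/2 = 10*P² - 9/2 = -9/2 + 10*P²)
71808/C((70 - 98)*(-135 + 40)) = 71808/(-9/2 + 10*((70 - 98)*(-135 + 40))²) = 71808/(-9/2 + 10*(-28*(-95))²) = 71808/(-9/2 + 10*2660²) = 71808/(-9/2 + 10*7075600) = 71808/(-9/2 + 70756000) = 71808/(141511991/2) = 71808*(2/141511991) = 143616/141511991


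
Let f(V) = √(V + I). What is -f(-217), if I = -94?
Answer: -I*√311 ≈ -17.635*I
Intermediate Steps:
f(V) = √(-94 + V) (f(V) = √(V - 94) = √(-94 + V))
-f(-217) = -√(-94 - 217) = -√(-311) = -I*√311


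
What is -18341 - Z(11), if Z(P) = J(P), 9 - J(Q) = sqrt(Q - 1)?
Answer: -18350 + sqrt(10) ≈ -18347.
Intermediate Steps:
J(Q) = 9 - sqrt(-1 + Q) (J(Q) = 9 - sqrt(Q - 1) = 9 - sqrt(-1 + Q))
Z(P) = 9 - sqrt(-1 + P)
-18341 - Z(11) = -18341 - (9 - sqrt(-1 + 11)) = -18341 - (9 - sqrt(10)) = -18341 + (-9 + sqrt(10)) = -18350 + sqrt(10)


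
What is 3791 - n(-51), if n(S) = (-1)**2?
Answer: 3790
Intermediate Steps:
n(S) = 1
3791 - n(-51) = 3791 - 1*1 = 3791 - 1 = 3790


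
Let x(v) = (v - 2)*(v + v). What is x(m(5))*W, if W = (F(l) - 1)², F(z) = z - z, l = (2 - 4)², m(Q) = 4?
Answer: 16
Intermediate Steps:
l = 4 (l = (-2)² = 4)
F(z) = 0
x(v) = 2*v*(-2 + v) (x(v) = (-2 + v)*(2*v) = 2*v*(-2 + v))
W = 1 (W = (0 - 1)² = (-1)² = 1)
x(m(5))*W = (2*4*(-2 + 4))*1 = (2*4*2)*1 = 16*1 = 16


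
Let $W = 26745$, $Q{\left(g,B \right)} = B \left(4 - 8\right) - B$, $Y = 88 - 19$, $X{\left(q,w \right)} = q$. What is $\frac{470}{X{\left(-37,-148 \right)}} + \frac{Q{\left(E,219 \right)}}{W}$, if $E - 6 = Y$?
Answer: $- \frac{840711}{65971} \approx -12.744$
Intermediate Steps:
$Y = 69$
$E = 75$ ($E = 6 + 69 = 75$)
$Q{\left(g,B \right)} = - 5 B$ ($Q{\left(g,B \right)} = B \left(4 - 8\right) - B = B \left(-4\right) - B = - 4 B - B = - 5 B$)
$\frac{470}{X{\left(-37,-148 \right)}} + \frac{Q{\left(E,219 \right)}}{W} = \frac{470}{-37} + \frac{\left(-5\right) 219}{26745} = 470 \left(- \frac{1}{37}\right) - \frac{73}{1783} = - \frac{470}{37} - \frac{73}{1783} = - \frac{840711}{65971}$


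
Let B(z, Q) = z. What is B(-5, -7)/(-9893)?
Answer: 5/9893 ≈ 0.00050541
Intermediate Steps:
B(-5, -7)/(-9893) = -5/(-9893) = -1/9893*(-5) = 5/9893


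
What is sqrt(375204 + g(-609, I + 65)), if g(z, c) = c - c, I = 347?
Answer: 2*sqrt(93801) ≈ 612.54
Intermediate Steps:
g(z, c) = 0
sqrt(375204 + g(-609, I + 65)) = sqrt(375204 + 0) = sqrt(375204) = 2*sqrt(93801)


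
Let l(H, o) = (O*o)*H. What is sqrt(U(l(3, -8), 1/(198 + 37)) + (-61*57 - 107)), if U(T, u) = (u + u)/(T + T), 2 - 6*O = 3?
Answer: I*sqrt(791705365)/470 ≈ 59.867*I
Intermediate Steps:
O = -1/6 (O = 1/3 - 1/6*3 = 1/3 - 1/2 = -1/6 ≈ -0.16667)
l(H, o) = -H*o/6 (l(H, o) = (-o/6)*H = -H*o/6)
U(T, u) = u/T (U(T, u) = (2*u)/((2*T)) = (2*u)*(1/(2*T)) = u/T)
sqrt(U(l(3, -8), 1/(198 + 37)) + (-61*57 - 107)) = sqrt(1/((198 + 37)*((-1/6*3*(-8)))) + (-61*57 - 107)) = sqrt(1/(235*4) + (-3477 - 107)) = sqrt((1/235)*(1/4) - 3584) = sqrt(1/940 - 3584) = sqrt(-3368959/940) = I*sqrt(791705365)/470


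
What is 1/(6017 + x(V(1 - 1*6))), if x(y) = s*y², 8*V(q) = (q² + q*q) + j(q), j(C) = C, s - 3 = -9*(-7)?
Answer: 32/259369 ≈ 0.00012338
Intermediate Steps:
s = 66 (s = 3 - 9*(-7) = 3 + 63 = 66)
V(q) = q²/4 + q/8 (V(q) = ((q² + q*q) + q)/8 = ((q² + q²) + q)/8 = (2*q² + q)/8 = (q + 2*q²)/8 = q²/4 + q/8)
x(y) = 66*y²
1/(6017 + x(V(1 - 1*6))) = 1/(6017 + 66*((1 - 1*6)*(1 + 2*(1 - 1*6))/8)²) = 1/(6017 + 66*((1 - 6)*(1 + 2*(1 - 6))/8)²) = 1/(6017 + 66*((⅛)*(-5)*(1 + 2*(-5)))²) = 1/(6017 + 66*((⅛)*(-5)*(1 - 10))²) = 1/(6017 + 66*((⅛)*(-5)*(-9))²) = 1/(6017 + 66*(45/8)²) = 1/(6017 + 66*(2025/64)) = 1/(6017 + 66825/32) = 1/(259369/32) = 32/259369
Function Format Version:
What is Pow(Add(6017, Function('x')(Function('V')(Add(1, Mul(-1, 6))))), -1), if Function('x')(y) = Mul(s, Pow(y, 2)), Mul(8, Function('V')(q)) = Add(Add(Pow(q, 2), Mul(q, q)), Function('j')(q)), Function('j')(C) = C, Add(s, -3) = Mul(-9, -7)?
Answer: Rational(32, 259369) ≈ 0.00012338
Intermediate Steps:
s = 66 (s = Add(3, Mul(-9, -7)) = Add(3, 63) = 66)
Function('V')(q) = Add(Mul(Rational(1, 4), Pow(q, 2)), Mul(Rational(1, 8), q)) (Function('V')(q) = Mul(Rational(1, 8), Add(Add(Pow(q, 2), Mul(q, q)), q)) = Mul(Rational(1, 8), Add(Add(Pow(q, 2), Pow(q, 2)), q)) = Mul(Rational(1, 8), Add(Mul(2, Pow(q, 2)), q)) = Mul(Rational(1, 8), Add(q, Mul(2, Pow(q, 2)))) = Add(Mul(Rational(1, 4), Pow(q, 2)), Mul(Rational(1, 8), q)))
Function('x')(y) = Mul(66, Pow(y, 2))
Pow(Add(6017, Function('x')(Function('V')(Add(1, Mul(-1, 6))))), -1) = Pow(Add(6017, Mul(66, Pow(Mul(Rational(1, 8), Add(1, Mul(-1, 6)), Add(1, Mul(2, Add(1, Mul(-1, 6))))), 2))), -1) = Pow(Add(6017, Mul(66, Pow(Mul(Rational(1, 8), Add(1, -6), Add(1, Mul(2, Add(1, -6)))), 2))), -1) = Pow(Add(6017, Mul(66, Pow(Mul(Rational(1, 8), -5, Add(1, Mul(2, -5))), 2))), -1) = Pow(Add(6017, Mul(66, Pow(Mul(Rational(1, 8), -5, Add(1, -10)), 2))), -1) = Pow(Add(6017, Mul(66, Pow(Mul(Rational(1, 8), -5, -9), 2))), -1) = Pow(Add(6017, Mul(66, Pow(Rational(45, 8), 2))), -1) = Pow(Add(6017, Mul(66, Rational(2025, 64))), -1) = Pow(Add(6017, Rational(66825, 32)), -1) = Pow(Rational(259369, 32), -1) = Rational(32, 259369)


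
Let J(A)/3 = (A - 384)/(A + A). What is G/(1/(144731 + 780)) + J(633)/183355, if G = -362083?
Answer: -4076703898598999281/77375810 ≈ -5.2687e+10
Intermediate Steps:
J(A) = 3*(-384 + A)/(2*A) (J(A) = 3*((A - 384)/(A + A)) = 3*((-384 + A)/((2*A))) = 3*((-384 + A)*(1/(2*A))) = 3*((-384 + A)/(2*A)) = 3*(-384 + A)/(2*A))
G/(1/(144731 + 780)) + J(633)/183355 = -362083/(1/(144731 + 780)) + (3/2 - 576/633)/183355 = -362083/(1/145511) + (3/2 - 576*1/633)*(1/183355) = -362083/1/145511 + (3/2 - 192/211)*(1/183355) = -362083*145511 + (249/422)*(1/183355) = -52687059413 + 249/77375810 = -4076703898598999281/77375810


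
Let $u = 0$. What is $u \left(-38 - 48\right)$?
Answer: $0$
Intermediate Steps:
$u \left(-38 - 48\right) = 0 \left(-38 - 48\right) = 0 \left(-86\right) = 0$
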